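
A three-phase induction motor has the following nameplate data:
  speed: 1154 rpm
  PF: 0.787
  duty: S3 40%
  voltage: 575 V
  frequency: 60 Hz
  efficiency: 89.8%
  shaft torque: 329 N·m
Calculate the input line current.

56.5 A

ω = 2π×1154/60 = 120.8 rad/s; P_out = τω = 329 × 120.8 = 39743 W
P_in = P_out / η = 39743 / 0.898 = 44257 W
I_L = P_in / (√3·V_L·cosφ) = 44257 / (1.732 × 575 × 0.787) = 56.5 A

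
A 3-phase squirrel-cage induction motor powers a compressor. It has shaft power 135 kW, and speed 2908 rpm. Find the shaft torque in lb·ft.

327 lb·ft

ω = 2π × 2908/60 = 304.5 rad/s
τ = P/ω = 135000/304.5 = 443.3 N·m
In lb·ft: 443.3/1.356 = 327 lb·ft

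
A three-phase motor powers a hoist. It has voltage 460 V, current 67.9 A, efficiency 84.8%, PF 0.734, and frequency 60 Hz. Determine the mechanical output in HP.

45.1 HP

P_in = √3·V·I·cosφ = 1.732 × 460 × 67.9 × 0.734 = 39707 W
P_out = η·P_in = 0.848 × 39707 = 33672 W
= 33672/746 = 45.1 HP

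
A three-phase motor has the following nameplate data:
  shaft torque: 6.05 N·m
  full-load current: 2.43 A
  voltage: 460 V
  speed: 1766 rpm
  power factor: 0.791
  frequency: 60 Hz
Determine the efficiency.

73.1 %

ω = 2π × 1766/60 = 184.9 rad/s; P_out = τω = 6.05 × 184.9 = 1119 W
P_in = √3·V_L·I_L·cosφ = 1.732 × 460 × 2.43 × 0.791 = 1531 W
η = P_out / P_in = 1119 / 1531 = 0.731 = 73.1%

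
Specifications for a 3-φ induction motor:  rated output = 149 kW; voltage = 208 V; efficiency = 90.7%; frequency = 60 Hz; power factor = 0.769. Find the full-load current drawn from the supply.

P_out = 149 kW = 149000 W
P_in = P_out / η = 149000 / 0.907 = 164278 W
I_L = P_in / (√3·V_L·cosφ) = 164278 / (1.732 × 208 × 0.769) = 593 A

593 A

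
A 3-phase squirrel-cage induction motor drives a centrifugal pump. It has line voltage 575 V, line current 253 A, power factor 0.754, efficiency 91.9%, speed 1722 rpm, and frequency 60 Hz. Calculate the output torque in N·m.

968 N·m

P_in = √3·V·I·cosφ = 1.732 × 575 × 253 × 0.754 = 189980 W
P_out = η·P_in = 0.919 × 189980 = 174592 W
n = 1722 rpm
ω = 2π×1722/60 = 180.3 rad/s
τ = P_out/ω = 174592/180.3 = 968 N·m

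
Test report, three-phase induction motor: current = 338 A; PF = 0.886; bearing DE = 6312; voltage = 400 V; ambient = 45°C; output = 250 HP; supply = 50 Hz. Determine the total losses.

21 kW

P_in = √3·V·I·cosφ = 1.732×400×338×0.886 = 207471 W
P_out = 250×746 = 186500 W
Losses = P_in − P_out = 207471 − 186500 = 20971 W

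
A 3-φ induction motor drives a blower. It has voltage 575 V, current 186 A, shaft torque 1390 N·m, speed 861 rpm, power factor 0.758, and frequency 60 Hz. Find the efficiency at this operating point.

89.3 %

ω = 2π × 861/60 = 90.16 rad/s; P_out = τω = 1390 × 90.16 = 125322 W
P_in = √3·V_L·I_L·cosφ = 1.732 × 575 × 186 × 0.758 = 140410 W
η = P_out / P_in = 125322 / 140410 = 0.893 = 89.3%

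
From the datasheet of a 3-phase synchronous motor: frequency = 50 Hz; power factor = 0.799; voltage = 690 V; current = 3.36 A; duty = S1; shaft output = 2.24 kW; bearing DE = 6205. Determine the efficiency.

P_out = 2.24 kW = 2240 W
P_in = √3·V_L·I_L·cosφ = 1.732 × 690 × 3.36 × 0.799 = 3208 W
η = P_out / P_in = 2240 / 3208 = 0.698 = 69.8%

69.8 %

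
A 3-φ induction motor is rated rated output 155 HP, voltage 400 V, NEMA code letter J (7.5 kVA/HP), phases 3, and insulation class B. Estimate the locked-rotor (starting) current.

1680 A

S_LR = 7.5 × 155 = 1162.5 kVA
I_LR = S_LR/(√3·V_L) = 1162500/(1.732×400) = 1680 A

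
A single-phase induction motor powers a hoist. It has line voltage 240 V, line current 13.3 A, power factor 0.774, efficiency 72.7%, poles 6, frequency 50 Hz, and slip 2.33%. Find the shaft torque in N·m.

P_in = V·I·cosφ = 240 × 13.3 × 0.774 = 2471 W
P_out = η·P_in = 0.727 × 2471 = 1796 W
n_s = 120×50/6 = 1000 rpm; n = 1000×(1−0.0233) = 977 rpm
ω = 2π×977/60 = 102.3 rad/s
τ = P_out/ω = 1796/102.3 = 17.6 N·m

17.6 N·m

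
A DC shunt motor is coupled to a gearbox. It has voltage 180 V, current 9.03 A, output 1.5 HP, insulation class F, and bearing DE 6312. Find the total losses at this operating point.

506 W

P_in = V·I = 180×9.03 = 1625 W
P_out = 1.5×746 = 1119 W
Losses = P_in − P_out = 1625 − 1119 = 506 W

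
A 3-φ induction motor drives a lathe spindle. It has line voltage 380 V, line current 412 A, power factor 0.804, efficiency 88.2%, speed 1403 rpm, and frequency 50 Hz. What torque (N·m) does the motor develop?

1310 N·m

P_in = √3·V·I·cosφ = 1.732 × 380 × 412 × 0.804 = 218014 W
P_out = η·P_in = 0.882 × 218014 = 192288 W
n = 1403 rpm
ω = 2π×1403/60 = 146.9 rad/s
τ = P_out/ω = 192288/146.9 = 1310 N·m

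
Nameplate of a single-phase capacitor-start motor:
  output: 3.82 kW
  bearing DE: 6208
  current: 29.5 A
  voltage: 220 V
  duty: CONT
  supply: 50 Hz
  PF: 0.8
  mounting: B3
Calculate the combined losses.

P_in = V·I·cosφ = 220×29.5×0.8 = 5192 W
P_out = 3820 W
Losses = P_in − P_out = 5192 − 3820 = 1372 W

1370 W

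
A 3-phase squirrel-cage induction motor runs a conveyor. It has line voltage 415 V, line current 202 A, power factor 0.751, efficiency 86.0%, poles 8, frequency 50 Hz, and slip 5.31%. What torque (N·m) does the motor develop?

P_in = √3·V·I·cosφ = 1.732 × 415 × 202 × 0.751 = 109040 W
P_out = η·P_in = 0.86 × 109040 = 93774 W
n_s = 120×50/8 = 750 rpm; n = 750×(1−0.0531) = 710 rpm
ω = 2π×710/60 = 74.35 rad/s
τ = P_out/ω = 93774/74.35 = 1260 N·m

1260 N·m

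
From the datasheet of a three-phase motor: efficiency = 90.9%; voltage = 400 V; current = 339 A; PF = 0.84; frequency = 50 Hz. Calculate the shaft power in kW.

179 kW

P_in = √3·V·I·cosφ = 1.732 × 400 × 339 × 0.84 = 197282 W
P_out = η·P_in = 0.909 × 197282 = 179329 W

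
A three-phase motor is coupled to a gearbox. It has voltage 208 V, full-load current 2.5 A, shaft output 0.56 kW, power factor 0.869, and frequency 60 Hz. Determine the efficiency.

71.5 %

P_out = 0.56 kW = 560 W
P_in = √3·V_L·I_L·cosφ = 1.732 × 208 × 2.5 × 0.869 = 783 W
η = P_out / P_in = 560 / 783 = 0.715 = 71.5%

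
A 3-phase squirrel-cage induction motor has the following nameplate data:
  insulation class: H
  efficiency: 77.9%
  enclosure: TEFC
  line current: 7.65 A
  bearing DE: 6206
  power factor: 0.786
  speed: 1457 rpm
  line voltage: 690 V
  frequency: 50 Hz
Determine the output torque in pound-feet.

27.1 lb·ft

P_in = √3·V·I·cosφ = 1.732 × 690 × 7.65 × 0.786 = 7186 W
P_out = η·P_in = 0.779 × 7186 = 5598 W
n = 1457 rpm
ω = 2π×1457/60 = 152.6 rad/s
τ = P_out/ω = 5598/152.6 = 36.68 N·m
In lb·ft: 36.68/1.356 = 27.1 lb·ft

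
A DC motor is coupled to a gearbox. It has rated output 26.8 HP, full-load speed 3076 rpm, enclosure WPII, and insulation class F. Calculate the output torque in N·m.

P_out = 26.8 × 746 = 19993 W
ω = 2π × 3076/60 = 322.1 rad/s
τ = P_out/ω = 19993/322.1 = 62.1 N·m

62.1 N·m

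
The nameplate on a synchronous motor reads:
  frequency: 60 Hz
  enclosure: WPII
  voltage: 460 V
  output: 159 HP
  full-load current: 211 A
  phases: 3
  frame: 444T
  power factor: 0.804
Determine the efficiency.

87.8 %

P_out = 159 × 746 = 118614 W
P_in = √3·V_L·I_L·cosφ = 1.732 × 460 × 211 × 0.804 = 135159 W
η = P_out / P_in = 118614 / 135159 = 0.878 = 87.8%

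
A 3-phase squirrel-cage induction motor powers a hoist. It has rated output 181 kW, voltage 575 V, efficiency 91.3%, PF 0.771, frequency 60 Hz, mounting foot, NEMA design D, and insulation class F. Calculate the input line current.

258 A

P_out = 181 kW = 181000 W
P_in = P_out / η = 181000 / 0.913 = 198248 W
I_L = P_in / (√3·V_L·cosφ) = 198248 / (1.732 × 575 × 0.771) = 258 A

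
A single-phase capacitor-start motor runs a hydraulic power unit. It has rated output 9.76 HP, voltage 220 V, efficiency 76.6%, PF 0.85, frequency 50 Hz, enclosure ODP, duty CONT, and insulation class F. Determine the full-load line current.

P_out = 9.76 × 746 = 7281 W
P_in = P_out / η = 7281 / 0.766 = 9505 W
I = P_in / (V·cosφ) = 9505 / (220 × 0.85) = 50.8 A

50.8 A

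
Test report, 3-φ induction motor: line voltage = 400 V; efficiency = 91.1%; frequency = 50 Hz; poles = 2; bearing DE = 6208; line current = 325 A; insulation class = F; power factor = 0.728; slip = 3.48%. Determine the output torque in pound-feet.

P_in = √3·V·I·cosφ = 1.732 × 400 × 325 × 0.728 = 163916 W
P_out = η·P_in = 0.911 × 163916 = 149327 W
n_s = 120×50/2 = 3000 rpm; n = 3000×(1−0.0348) = 2896 rpm
ω = 2π×2896/60 = 303.3 rad/s
τ = P_out/ω = 149327/303.3 = 492.3 N·m
In lb·ft: 492.3/1.356 = 363 lb·ft

363 lb·ft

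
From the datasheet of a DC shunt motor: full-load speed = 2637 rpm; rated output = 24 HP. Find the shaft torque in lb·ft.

47.8 lb·ft

P_out = 24 × 746 = 17904 W
ω = 2π × 2637/60 = 276.1 rad/s
τ = P_out/ω = 17904/276.1 = 64.85 N·m
In lb·ft: 64.85/1.356 = 47.8 lb·ft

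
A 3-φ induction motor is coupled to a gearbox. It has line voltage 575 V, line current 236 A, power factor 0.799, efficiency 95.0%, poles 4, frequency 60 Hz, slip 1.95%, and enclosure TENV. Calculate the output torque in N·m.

P_in = √3·V·I·cosφ = 1.732 × 575 × 236 × 0.799 = 187791 W
P_out = η·P_in = 0.95 × 187791 = 178401 W
n_s = 120×60/4 = 1800 rpm; n = 1800×(1−0.0195) = 1765 rpm
ω = 2π×1765/60 = 184.8 rad/s
τ = P_out/ω = 178401/184.8 = 965 N·m

965 N·m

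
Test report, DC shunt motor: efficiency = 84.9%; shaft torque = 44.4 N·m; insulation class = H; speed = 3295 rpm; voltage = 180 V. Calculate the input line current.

100 A

ω = 2π×3295/60 = 345.1 rad/s; P_out = τω = 44.4 × 345.1 = 15322 W
P_in = P_out / η = 15322 / 0.849 = 18047 W
I = P_in / V = 18047 / 180 = 100 A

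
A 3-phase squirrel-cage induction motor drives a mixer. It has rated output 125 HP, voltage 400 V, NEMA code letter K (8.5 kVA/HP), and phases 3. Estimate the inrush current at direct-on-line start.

S_LR = 8.5 × 125 = 1062.5 kVA
I_LR = S_LR/(√3·V_L) = 1062500/(1.732×400) = 1530 A

1530 A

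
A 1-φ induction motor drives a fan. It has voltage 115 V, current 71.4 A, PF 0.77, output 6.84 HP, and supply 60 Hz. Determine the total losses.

1220 W

P_in = V·I·cosφ = 115×71.4×0.77 = 6322 W
P_out = 6.84×746 = 5103 W
Losses = P_in − P_out = 6322 − 5103 = 1219 W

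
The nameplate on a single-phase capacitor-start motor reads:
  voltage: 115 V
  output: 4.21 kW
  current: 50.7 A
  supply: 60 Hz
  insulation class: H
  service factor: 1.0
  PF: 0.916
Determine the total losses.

P_in = V·I·cosφ = 115×50.7×0.916 = 5341 W
P_out = 4210 W
Losses = P_in − P_out = 5341 − 4210 = 1131 W

1130 W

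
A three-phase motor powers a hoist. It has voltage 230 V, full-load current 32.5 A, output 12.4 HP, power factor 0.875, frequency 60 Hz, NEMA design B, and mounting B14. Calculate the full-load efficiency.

P_out = 12.4 × 746 = 9250 W
P_in = √3·V_L·I_L·cosφ = 1.732 × 230 × 32.5 × 0.875 = 11328 W
η = P_out / P_in = 9250 / 11328 = 0.817 = 81.7%

81.7 %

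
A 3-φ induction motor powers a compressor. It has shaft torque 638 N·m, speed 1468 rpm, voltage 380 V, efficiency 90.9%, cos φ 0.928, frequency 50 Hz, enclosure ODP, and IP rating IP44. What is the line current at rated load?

177 A

ω = 2π×1468/60 = 153.7 rad/s; P_out = τω = 638 × 153.7 = 98061 W
P_in = P_out / η = 98061 / 0.909 = 107878 W
I_L = P_in / (√3·V_L·cosφ) = 107878 / (1.732 × 380 × 0.928) = 177 A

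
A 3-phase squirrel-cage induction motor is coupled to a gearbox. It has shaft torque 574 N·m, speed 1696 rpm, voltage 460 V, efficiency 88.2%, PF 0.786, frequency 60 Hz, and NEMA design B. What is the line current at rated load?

185 A

ω = 2π×1696/60 = 177.6 rad/s; P_out = τω = 574 × 177.6 = 101942 W
P_in = P_out / η = 101942 / 0.882 = 115580 W
I_L = P_in / (√3·V_L·cosφ) = 115580 / (1.732 × 460 × 0.786) = 185 A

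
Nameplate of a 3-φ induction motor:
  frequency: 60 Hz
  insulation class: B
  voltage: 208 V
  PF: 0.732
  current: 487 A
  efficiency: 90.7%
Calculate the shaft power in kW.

116 kW

P_in = √3·V·I·cosφ = 1.732 × 208 × 487 × 0.732 = 128425 W
P_out = η·P_in = 0.907 × 128425 = 116481 W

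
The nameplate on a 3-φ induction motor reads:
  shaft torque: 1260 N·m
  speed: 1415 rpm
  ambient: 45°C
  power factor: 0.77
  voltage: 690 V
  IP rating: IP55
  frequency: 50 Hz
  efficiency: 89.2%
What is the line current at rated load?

ω = 2π×1415/60 = 148.2 rad/s; P_out = τω = 1260 × 148.2 = 186732 W
P_in = P_out / η = 186732 / 0.892 = 209341 W
I_L = P_in / (√3·V_L·cosφ) = 209341 / (1.732 × 690 × 0.77) = 227 A

227 A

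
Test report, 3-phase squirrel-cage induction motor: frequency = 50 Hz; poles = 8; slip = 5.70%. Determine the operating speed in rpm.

n_s = 120f/p = 120×50/8 = 750 rpm
n = n_s(1 − s) = 750 × (1 − 0.057) = 707 rpm

707 rpm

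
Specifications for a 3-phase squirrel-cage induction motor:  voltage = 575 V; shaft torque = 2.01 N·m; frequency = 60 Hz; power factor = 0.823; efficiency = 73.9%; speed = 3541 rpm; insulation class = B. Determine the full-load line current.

1.23 A

ω = 2π×3541/60 = 370.8 rad/s; P_out = τω = 2.01 × 370.8 = 745 W
P_in = P_out / η = 745 / 0.739 = 1008 W
I_L = P_in / (√3·V_L·cosφ) = 1008 / (1.732 × 575 × 0.823) = 1.23 A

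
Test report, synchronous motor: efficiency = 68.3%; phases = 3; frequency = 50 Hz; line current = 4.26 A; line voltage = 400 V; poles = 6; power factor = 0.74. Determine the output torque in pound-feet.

10.5 lb·ft

P_in = √3·V·I·cosφ = 1.732 × 400 × 4.26 × 0.74 = 2184 W
P_out = η·P_in = 0.683 × 2184 = 1492 W
n = n_s = 120×50/6 = 1000 rpm (synchronous)
ω = 2π×1000/60 = 104.7 rad/s
τ = P_out/ω = 1492/104.7 = 14.25 N·m
In lb·ft: 14.25/1.356 = 10.5 lb·ft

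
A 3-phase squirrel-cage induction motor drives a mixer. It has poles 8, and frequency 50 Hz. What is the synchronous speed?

750 rpm

n_s = 120f/p = 120×50/8 = 750 rpm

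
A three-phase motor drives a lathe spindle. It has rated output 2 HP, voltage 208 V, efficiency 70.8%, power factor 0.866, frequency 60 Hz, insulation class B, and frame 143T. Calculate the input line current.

P_out = 2 × 746 = 1492 W
P_in = P_out / η = 1492 / 0.708 = 2107 W
I_L = P_in / (√3·V_L·cosφ) = 2107 / (1.732 × 208 × 0.866) = 6.75 A

6.75 A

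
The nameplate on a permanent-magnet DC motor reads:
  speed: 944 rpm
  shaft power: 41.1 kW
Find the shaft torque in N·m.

416 N·m

ω = 2π × 944/60 = 98.86 rad/s
τ = P/ω = 41100/98.86 = 416 N·m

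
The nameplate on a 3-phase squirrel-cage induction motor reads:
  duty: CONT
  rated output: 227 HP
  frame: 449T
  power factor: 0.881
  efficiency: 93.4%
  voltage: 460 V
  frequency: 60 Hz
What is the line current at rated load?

258 A

P_out = 227 × 746 = 169342 W
P_in = P_out / η = 169342 / 0.934 = 181308 W
I_L = P_in / (√3·V_L·cosφ) = 181308 / (1.732 × 460 × 0.881) = 258 A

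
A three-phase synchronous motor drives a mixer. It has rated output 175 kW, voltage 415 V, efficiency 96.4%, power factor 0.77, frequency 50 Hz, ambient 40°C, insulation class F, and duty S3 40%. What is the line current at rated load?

328 A

P_out = 175 kW = 175000 W
P_in = P_out / η = 175000 / 0.964 = 181535 W
I_L = P_in / (√3·V_L·cosφ) = 181535 / (1.732 × 415 × 0.77) = 328 A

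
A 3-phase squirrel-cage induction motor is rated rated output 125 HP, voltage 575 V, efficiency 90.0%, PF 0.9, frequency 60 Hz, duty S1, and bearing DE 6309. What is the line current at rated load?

P_out = 125 × 746 = 93250 W
P_in = P_out / η = 93250 / 0.900 = 103611 W
I_L = P_in / (√3·V_L·cosφ) = 103611 / (1.732 × 575 × 0.9) = 116 A

116 A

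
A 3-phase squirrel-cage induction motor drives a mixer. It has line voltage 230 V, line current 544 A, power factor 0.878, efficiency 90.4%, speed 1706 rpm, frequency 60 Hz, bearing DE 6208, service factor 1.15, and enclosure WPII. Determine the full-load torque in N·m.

963 N·m

P_in = √3·V·I·cosφ = 1.732 × 230 × 544 × 0.878 = 190269 W
P_out = η·P_in = 0.904 × 190269 = 172003 W
n = 1706 rpm
ω = 2π×1706/60 = 178.7 rad/s
τ = P_out/ω = 172003/178.7 = 963 N·m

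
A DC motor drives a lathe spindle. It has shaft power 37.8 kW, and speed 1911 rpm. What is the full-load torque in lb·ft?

ω = 2π × 1911/60 = 200.1 rad/s
τ = P/ω = 37800/200.1 = 188.9 N·m
In lb·ft: 188.9/1.356 = 139 lb·ft

139 lb·ft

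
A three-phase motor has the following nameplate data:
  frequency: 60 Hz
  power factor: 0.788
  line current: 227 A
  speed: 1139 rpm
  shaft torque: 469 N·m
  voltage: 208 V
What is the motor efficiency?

ω = 2π × 1139/60 = 119.3 rad/s; P_out = τω = 469 × 119.3 = 55952 W
P_in = √3·V_L·I_L·cosφ = 1.732 × 208 × 227 × 0.788 = 64441 W
η = P_out / P_in = 55952 / 64441 = 0.868 = 86.8%

86.8 %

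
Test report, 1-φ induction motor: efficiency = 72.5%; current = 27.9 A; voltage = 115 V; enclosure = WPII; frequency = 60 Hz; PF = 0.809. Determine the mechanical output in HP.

2.52 HP

P_in = V·I·cosφ = 115 × 27.9 × 0.809 = 2596 W
P_out = η·P_in = 0.725 × 2596 = 1882 W
= 1882/746 = 2.52 HP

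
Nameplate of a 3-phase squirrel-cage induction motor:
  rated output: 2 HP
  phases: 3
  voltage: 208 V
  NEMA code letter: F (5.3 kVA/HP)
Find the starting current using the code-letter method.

29.4 A

S_LR = 5.3 × 2 = 10.6 kVA
I_LR = S_LR/(√3·V_L) = 10600/(1.732×208) = 29.4 A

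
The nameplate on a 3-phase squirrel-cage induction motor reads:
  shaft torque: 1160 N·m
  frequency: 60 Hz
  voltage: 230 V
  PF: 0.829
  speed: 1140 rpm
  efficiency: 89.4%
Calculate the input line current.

ω = 2π×1140/60 = 119.4 rad/s; P_out = τω = 1160 × 119.4 = 138504 W
P_in = P_out / η = 138504 / 0.894 = 154926 W
I_L = P_in / (√3·V_L·cosφ) = 154926 / (1.732 × 230 × 0.829) = 469 A

469 A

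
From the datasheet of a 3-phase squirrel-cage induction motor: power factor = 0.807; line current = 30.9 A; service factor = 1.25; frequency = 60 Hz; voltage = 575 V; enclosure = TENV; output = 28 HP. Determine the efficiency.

84.1 %

P_out = 28 × 746 = 20888 W
P_in = √3·V_L·I_L·cosφ = 1.732 × 575 × 30.9 × 0.807 = 24834 W
η = P_out / P_in = 20888 / 24834 = 0.841 = 84.1%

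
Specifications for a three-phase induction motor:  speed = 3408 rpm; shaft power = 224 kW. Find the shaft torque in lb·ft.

463 lb·ft

ω = 2π × 3408/60 = 356.9 rad/s
τ = P/ω = 224000/356.9 = 627.6 N·m
In lb·ft: 627.6/1.356 = 463 lb·ft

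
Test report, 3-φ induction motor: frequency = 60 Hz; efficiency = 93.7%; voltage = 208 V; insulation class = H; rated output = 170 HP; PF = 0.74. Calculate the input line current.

508 A

P_out = 170 × 746 = 126820 W
P_in = P_out / η = 126820 / 0.937 = 135347 W
I_L = P_in / (√3·V_L·cosφ) = 135347 / (1.732 × 208 × 0.74) = 508 A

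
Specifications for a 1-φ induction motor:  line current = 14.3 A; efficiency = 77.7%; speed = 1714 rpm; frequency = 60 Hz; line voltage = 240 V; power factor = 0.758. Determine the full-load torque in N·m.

P_in = V·I·cosφ = 240 × 14.3 × 0.758 = 2601 W
P_out = η·P_in = 0.777 × 2601 = 2021 W
n = 1714 rpm
ω = 2π×1714/60 = 179.5 rad/s
τ = P_out/ω = 2021/179.5 = 11.3 N·m

11.3 N·m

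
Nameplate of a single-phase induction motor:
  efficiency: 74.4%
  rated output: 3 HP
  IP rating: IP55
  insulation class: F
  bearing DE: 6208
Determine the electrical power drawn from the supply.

P_out = 3 × 746 = 2238 W
P_in = P_out/η = 2238/0.744 = 3008 W = 3.01 kW

3.01 kW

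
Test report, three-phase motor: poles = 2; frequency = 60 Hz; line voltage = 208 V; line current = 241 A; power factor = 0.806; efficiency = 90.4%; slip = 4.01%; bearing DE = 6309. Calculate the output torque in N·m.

175 N·m

P_in = √3·V·I·cosφ = 1.732 × 208 × 241 × 0.806 = 69978 W
P_out = η·P_in = 0.904 × 69978 = 63260 W
n_s = 120×60/2 = 3600 rpm; n = 3600×(1−0.0401) = 3456 rpm
ω = 2π×3456/60 = 361.9 rad/s
τ = P_out/ω = 63260/361.9 = 175 N·m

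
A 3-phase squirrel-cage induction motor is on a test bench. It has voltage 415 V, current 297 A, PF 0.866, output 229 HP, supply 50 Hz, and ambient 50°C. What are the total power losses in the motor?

P_in = √3·V·I·cosφ = 1.732×415×297×0.866 = 184872 W
P_out = 229×746 = 170834 W
Losses = P_in − P_out = 184872 − 170834 = 14038 W

14000 W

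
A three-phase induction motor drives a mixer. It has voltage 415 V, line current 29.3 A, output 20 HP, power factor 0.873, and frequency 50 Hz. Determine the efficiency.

P_out = 20 × 746 = 14920 W
P_in = √3·V_L·I_L·cosφ = 1.732 × 415 × 29.3 × 0.873 = 18386 W
η = P_out / P_in = 14920 / 18386 = 0.811 = 81.1%

81.1 %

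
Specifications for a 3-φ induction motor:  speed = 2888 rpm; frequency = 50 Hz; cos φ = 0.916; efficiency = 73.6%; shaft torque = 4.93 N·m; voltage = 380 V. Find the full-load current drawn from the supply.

ω = 2π×2888/60 = 302.4 rad/s; P_out = τω = 4.93 × 302.4 = 1491 W
P_in = P_out / η = 1491 / 0.736 = 2026 W
I_L = P_in / (√3·V_L·cosφ) = 2026 / (1.732 × 380 × 0.916) = 3.36 A

3.36 A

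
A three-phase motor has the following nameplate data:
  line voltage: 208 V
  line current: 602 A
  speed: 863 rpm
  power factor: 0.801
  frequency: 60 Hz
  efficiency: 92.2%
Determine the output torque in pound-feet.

1310 lb·ft

P_in = √3·V·I·cosφ = 1.732 × 208 × 602 × 0.801 = 173716 W
P_out = η·P_in = 0.922 × 173716 = 160166 W
n = 863 rpm
ω = 2π×863/60 = 90.37 rad/s
τ = P_out/ω = 160166/90.37 = 1772 N·m
In lb·ft: 1772/1.356 = 1310 lb·ft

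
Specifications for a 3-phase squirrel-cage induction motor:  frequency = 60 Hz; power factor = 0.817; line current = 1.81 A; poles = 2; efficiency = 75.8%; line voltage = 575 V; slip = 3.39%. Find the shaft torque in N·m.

P_in = √3·V·I·cosφ = 1.732 × 575 × 1.81 × 0.817 = 1473 W
P_out = η·P_in = 0.758 × 1473 = 1117 W
n_s = 120×60/2 = 3600 rpm; n = 3600×(1−0.0339) = 3478 rpm
ω = 2π×3478/60 = 364.2 rad/s
τ = P_out/ω = 1117/364.2 = 3.07 N·m

3.07 N·m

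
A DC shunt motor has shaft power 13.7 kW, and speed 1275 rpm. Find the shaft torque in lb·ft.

ω = 2π × 1275/60 = 133.5 rad/s
τ = P/ω = 13700/133.5 = 102.6 N·m
In lb·ft: 102.6/1.356 = 75.7 lb·ft

75.7 lb·ft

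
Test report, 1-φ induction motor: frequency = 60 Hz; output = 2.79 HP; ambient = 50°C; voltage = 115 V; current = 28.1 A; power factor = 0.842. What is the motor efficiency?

P_out = 2.79 × 746 = 2081 W
P_in = V·I·cosφ = 115 × 28.1 × 0.842 = 2721 W
η = P_out / P_in = 2081 / 2721 = 0.765 = 76.5%

76.5 %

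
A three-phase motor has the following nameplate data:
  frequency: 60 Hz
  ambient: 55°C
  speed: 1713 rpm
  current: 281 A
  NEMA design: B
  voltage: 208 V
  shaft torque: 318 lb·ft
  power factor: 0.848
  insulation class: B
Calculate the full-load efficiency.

90.1 %

τ = 318 lb·ft × 1.356 = 431.2 N·m
ω = 2π × 1713/60 = 179.4 rad/s; P_out = τω = 431.2 × 179.4 = 77357 W
P_in = √3·V_L·I_L·cosφ = 1.732 × 208 × 281 × 0.848 = 85845 W
η = P_out / P_in = 77357 / 85845 = 0.901 = 90.1%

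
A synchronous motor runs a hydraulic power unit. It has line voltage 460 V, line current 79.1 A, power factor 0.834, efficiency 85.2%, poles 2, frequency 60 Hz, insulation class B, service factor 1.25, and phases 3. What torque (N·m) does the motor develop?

P_in = √3·V·I·cosφ = 1.732 × 460 × 79.1 × 0.834 = 52559 W
P_out = η·P_in = 0.852 × 52559 = 44780 W
n = n_s = 120×60/2 = 3600 rpm (synchronous)
ω = 2π×3600/60 = 377 rad/s
τ = P_out/ω = 44780/377 = 119 N·m

119 N·m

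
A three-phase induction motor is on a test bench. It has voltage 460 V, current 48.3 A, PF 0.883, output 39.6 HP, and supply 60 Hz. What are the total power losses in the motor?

4440 W

P_in = √3·V·I·cosφ = 1.732×460×48.3×0.883 = 33979 W
P_out = 39.6×746 = 29542 W
Losses = P_in − P_out = 33979 − 29542 = 4437 W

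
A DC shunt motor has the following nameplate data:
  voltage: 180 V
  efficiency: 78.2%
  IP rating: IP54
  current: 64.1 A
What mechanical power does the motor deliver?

P_in = V·I = 180 × 64.1 = 11538 W
P_out = η·P_in = 0.782 × 11538 = 9023 W

9.02 kW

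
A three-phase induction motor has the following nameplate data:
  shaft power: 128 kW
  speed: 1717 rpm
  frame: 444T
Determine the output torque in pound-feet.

525 lb·ft

ω = 2π × 1717/60 = 179.8 rad/s
τ = P/ω = 128000/179.8 = 711.9 N·m
In lb·ft: 711.9/1.356 = 525 lb·ft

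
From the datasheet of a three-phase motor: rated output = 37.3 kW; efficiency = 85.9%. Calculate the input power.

P_out = 37300 W
P_in = P_out/η = 37300/0.859 = 43423 W = 43.4 kW

43.4 kW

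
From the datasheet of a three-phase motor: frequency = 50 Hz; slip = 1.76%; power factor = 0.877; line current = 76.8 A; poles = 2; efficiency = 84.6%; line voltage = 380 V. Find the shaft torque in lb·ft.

P_in = √3·V·I·cosφ = 1.732 × 380 × 76.8 × 0.877 = 44329 W
P_out = η·P_in = 0.846 × 44329 = 37502 W
n_s = 120×50/2 = 3000 rpm; n = 3000×(1−0.0176) = 2947 rpm
ω = 2π×2947/60 = 308.6 rad/s
τ = P_out/ω = 37502/308.6 = 121.5 N·m
In lb·ft: 121.5/1.356 = 89.6 lb·ft

89.6 lb·ft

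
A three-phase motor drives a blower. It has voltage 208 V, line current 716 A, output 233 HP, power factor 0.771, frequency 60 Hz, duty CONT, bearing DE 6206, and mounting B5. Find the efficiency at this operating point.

P_out = 233 × 746 = 173818 W
P_in = √3·V_L·I_L·cosφ = 1.732 × 208 × 716 × 0.771 = 198874 W
η = P_out / P_in = 173818 / 198874 = 0.874 = 87.4%

87.4 %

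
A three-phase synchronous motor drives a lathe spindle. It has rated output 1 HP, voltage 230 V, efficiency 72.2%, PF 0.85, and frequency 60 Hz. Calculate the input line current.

P_out = 1 × 746 = 746 W
P_in = P_out / η = 746 / 0.722 = 1033 W
I_L = P_in / (√3·V_L·cosφ) = 1033 / (1.732 × 230 × 0.85) = 3.05 A

3.05 A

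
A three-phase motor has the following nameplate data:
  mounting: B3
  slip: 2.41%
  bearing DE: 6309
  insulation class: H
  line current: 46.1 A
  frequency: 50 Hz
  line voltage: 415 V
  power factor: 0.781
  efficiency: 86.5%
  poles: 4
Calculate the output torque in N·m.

P_in = √3·V·I·cosφ = 1.732 × 415 × 46.1 × 0.781 = 25879 W
P_out = η·P_in = 0.865 × 25879 = 22385 W
n_s = 120×50/4 = 1500 rpm; n = 1500×(1−0.0241) = 1464 rpm
ω = 2π×1464/60 = 153.3 rad/s
τ = P_out/ω = 22385/153.3 = 146 N·m

146 N·m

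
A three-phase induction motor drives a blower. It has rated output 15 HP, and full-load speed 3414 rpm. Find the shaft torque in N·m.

P_out = 15 × 746 = 11190 W
ω = 2π × 3414/60 = 357.5 rad/s
τ = P_out/ω = 11190/357.5 = 31.3 N·m

31.3 N·m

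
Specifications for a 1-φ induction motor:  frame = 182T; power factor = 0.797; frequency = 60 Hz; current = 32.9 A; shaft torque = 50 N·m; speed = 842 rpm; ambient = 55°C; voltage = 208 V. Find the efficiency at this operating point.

80.8 %

ω = 2π × 842/60 = 88.17 rad/s; P_out = τω = 50 × 88.17 = 4409 W
P_in = V·I·cosφ = 208 × 32.9 × 0.797 = 5454 W
η = P_out / P_in = 4409 / 5454 = 0.808 = 80.8%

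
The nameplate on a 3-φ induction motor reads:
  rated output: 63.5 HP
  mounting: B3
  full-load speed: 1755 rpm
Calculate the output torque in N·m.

P_out = 63.5 × 746 = 47371 W
ω = 2π × 1755/60 = 183.8 rad/s
τ = P_out/ω = 47371/183.8 = 258 N·m

258 N·m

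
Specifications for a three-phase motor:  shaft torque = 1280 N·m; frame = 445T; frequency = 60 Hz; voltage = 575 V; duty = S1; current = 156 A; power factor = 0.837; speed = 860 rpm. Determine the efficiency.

88.6 %

ω = 2π × 860/60 = 90.06 rad/s; P_out = τω = 1280 × 90.06 = 115277 W
P_in = √3·V_L·I_L·cosφ = 1.732 × 575 × 156 × 0.837 = 130037 W
η = P_out / P_in = 115277 / 130037 = 0.886 = 88.6%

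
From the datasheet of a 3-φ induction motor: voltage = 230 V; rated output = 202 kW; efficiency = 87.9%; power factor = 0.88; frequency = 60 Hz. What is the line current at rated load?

656 A

P_out = 202 kW = 202000 W
P_in = P_out / η = 202000 / 0.879 = 229807 W
I_L = P_in / (√3·V_L·cosφ) = 229807 / (1.732 × 230 × 0.88) = 656 A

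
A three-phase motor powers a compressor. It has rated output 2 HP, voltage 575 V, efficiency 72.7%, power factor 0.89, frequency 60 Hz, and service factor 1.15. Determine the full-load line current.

2.32 A

P_out = 2 × 746 = 1492 W
P_in = P_out / η = 1492 / 0.727 = 2052 W
I_L = P_in / (√3·V_L·cosφ) = 2052 / (1.732 × 575 × 0.89) = 2.32 A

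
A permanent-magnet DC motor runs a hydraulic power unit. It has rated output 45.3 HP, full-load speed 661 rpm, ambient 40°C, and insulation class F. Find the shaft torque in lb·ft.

360 lb·ft

P_out = 45.3 × 746 = 33794 W
ω = 2π × 661/60 = 69.22 rad/s
τ = P_out/ω = 33794/69.22 = 488.2 N·m
In lb·ft: 488.2/1.356 = 360 lb·ft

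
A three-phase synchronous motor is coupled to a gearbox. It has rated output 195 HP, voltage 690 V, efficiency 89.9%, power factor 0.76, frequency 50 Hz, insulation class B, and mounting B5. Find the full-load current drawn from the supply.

P_out = 195 × 746 = 145470 W
P_in = P_out / η = 145470 / 0.899 = 161813 W
I_L = P_in / (√3·V_L·cosφ) = 161813 / (1.732 × 690 × 0.76) = 178 A

178 A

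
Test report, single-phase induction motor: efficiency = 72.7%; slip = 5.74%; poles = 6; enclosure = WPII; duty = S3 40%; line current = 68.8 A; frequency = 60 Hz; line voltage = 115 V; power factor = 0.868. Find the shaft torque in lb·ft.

P_in = V·I·cosφ = 115 × 68.8 × 0.868 = 6868 W
P_out = η·P_in = 0.727 × 6868 = 4993 W
n_s = 120×60/6 = 1200 rpm; n = 1200×(1−0.0574) = 1131 rpm
ω = 2π×1131/60 = 118.4 rad/s
τ = P_out/ω = 4993/118.4 = 42.17 N·m
In lb·ft: 42.17/1.356 = 31.1 lb·ft

31.1 lb·ft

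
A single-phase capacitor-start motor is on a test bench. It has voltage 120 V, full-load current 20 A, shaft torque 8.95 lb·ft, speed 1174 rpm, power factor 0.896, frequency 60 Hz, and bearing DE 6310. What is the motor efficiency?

69.4 %

τ = 8.95 lb·ft × 1.356 = 12.14 N·m
ω = 2π × 1174/60 = 122.9 rad/s; P_out = τω = 12.14 × 122.9 = 1492 W
P_in = V·I·cosφ = 120 × 20 × 0.896 = 2150 W
η = P_out / P_in = 1492 / 2150 = 0.694 = 69.4%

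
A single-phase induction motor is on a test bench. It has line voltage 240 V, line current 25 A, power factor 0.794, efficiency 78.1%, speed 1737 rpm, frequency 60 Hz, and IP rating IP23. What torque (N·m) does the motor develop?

P_in = V·I·cosφ = 240 × 25 × 0.794 = 4764 W
P_out = η·P_in = 0.781 × 4764 = 3721 W
n = 1737 rpm
ω = 2π×1737/60 = 181.9 rad/s
τ = P_out/ω = 3721/181.9 = 20.5 N·m

20.5 N·m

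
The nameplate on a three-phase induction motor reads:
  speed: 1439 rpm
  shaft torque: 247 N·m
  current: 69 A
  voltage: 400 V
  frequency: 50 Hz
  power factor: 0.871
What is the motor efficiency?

89.4 %

ω = 2π × 1439/60 = 150.7 rad/s; P_out = τω = 247 × 150.7 = 37223 W
P_in = √3·V_L·I_L·cosφ = 1.732 × 400 × 69 × 0.871 = 41637 W
η = P_out / P_in = 37223 / 41637 = 0.894 = 89.4%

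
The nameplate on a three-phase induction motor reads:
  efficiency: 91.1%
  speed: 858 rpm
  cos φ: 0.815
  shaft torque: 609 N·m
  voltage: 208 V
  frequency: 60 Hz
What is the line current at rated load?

205 A

ω = 2π×858/60 = 89.85 rad/s; P_out = τω = 609 × 89.85 = 54719 W
P_in = P_out / η = 54719 / 0.911 = 60065 W
I_L = P_in / (√3·V_L·cosφ) = 60065 / (1.732 × 208 × 0.815) = 205 A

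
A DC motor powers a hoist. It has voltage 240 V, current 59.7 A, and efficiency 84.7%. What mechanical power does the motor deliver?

P_in = V·I = 240 × 59.7 = 14328 W
P_out = η·P_in = 0.847 × 14328 = 12136 W

12.1 kW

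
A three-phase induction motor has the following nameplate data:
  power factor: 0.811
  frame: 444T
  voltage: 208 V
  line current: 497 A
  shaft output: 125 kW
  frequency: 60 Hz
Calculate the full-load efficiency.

86.1 %

P_out = 125 kW = 125000 W
P_in = √3·V_L·I_L·cosφ = 1.732 × 208 × 497 × 0.811 = 145207 W
η = P_out / P_in = 125000 / 145207 = 0.861 = 86.1%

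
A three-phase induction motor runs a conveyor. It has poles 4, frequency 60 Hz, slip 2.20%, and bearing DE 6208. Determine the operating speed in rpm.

n_s = 120f/p = 120×60/4 = 1800 rpm
n = n_s(1 − s) = 1800 × (1 − 0.022) = 1760 rpm

1760 rpm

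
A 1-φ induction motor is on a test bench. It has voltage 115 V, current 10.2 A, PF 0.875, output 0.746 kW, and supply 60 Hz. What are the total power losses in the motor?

280 W

P_in = V·I·cosφ = 115×10.2×0.875 = 1026 W
P_out = 746 W
Losses = P_in − P_out = 1026 − 746 = 280 W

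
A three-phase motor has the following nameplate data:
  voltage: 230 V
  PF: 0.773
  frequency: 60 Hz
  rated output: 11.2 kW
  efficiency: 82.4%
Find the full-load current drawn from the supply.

44.1 A

P_out = 11.2 kW = 11200 W
P_in = P_out / η = 11200 / 0.824 = 13592 W
I_L = P_in / (√3·V_L·cosφ) = 13592 / (1.732 × 230 × 0.773) = 44.1 A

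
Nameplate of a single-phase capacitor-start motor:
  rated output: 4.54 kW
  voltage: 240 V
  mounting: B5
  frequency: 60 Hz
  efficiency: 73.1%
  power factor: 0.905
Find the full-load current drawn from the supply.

28.6 A

P_out = 4.54 kW = 4540 W
P_in = P_out / η = 4540 / 0.731 = 6211 W
I = P_in / (V·cosφ) = 6211 / (240 × 0.905) = 28.6 A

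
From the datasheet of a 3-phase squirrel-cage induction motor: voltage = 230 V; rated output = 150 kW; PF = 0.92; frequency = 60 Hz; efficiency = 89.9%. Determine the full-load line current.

455 A

P_out = 150 kW = 150000 W
P_in = P_out / η = 150000 / 0.899 = 166852 W
I_L = P_in / (√3·V_L·cosφ) = 166852 / (1.732 × 230 × 0.92) = 455 A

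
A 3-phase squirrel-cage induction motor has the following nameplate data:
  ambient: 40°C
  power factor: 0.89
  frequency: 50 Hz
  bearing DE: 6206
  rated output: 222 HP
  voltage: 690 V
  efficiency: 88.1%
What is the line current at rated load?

177 A

P_out = 222 × 746 = 165612 W
P_in = P_out / η = 165612 / 0.881 = 187982 W
I_L = P_in / (√3·V_L·cosφ) = 187982 / (1.732 × 690 × 0.89) = 177 A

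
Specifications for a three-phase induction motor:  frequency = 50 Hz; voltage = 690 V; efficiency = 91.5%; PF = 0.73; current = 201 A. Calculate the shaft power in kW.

160 kW

P_in = √3·V·I·cosφ = 1.732 × 690 × 201 × 0.73 = 175354 W
P_out = η·P_in = 0.915 × 175354 = 160449 W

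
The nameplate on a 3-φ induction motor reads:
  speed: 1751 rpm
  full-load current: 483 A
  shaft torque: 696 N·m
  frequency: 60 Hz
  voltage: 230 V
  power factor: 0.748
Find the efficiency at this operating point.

88.7 %

ω = 2π × 1751/60 = 183.4 rad/s; P_out = τω = 696 × 183.4 = 127646 W
P_in = √3·V_L·I_L·cosφ = 1.732 × 230 × 483 × 0.748 = 143921 W
η = P_out / P_in = 127646 / 143921 = 0.887 = 88.7%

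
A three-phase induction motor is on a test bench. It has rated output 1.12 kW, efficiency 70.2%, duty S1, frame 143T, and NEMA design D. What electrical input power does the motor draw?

P_out = 1120 W
P_in = P_out/η = 1120/0.702 = 1595 W = 1.6 kW

1.6 kW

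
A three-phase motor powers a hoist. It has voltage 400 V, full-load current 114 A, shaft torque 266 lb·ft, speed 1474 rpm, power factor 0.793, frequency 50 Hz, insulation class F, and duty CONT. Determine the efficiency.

88.9 %

τ = 266 lb·ft × 1.356 = 360.7 N·m
ω = 2π × 1474/60 = 154.4 rad/s; P_out = τω = 360.7 × 154.4 = 55692 W
P_in = √3·V_L·I_L·cosφ = 1.732 × 400 × 114 × 0.793 = 62631 W
η = P_out / P_in = 55692 / 62631 = 0.889 = 88.9%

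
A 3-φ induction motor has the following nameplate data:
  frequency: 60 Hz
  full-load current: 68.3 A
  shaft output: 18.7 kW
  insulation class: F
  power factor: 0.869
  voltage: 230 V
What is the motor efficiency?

79.1 %

P_out = 18.7 kW = 18700 W
P_in = √3·V_L·I_L·cosφ = 1.732 × 230 × 68.3 × 0.869 = 23644 W
η = P_out / P_in = 18700 / 23644 = 0.791 = 79.1%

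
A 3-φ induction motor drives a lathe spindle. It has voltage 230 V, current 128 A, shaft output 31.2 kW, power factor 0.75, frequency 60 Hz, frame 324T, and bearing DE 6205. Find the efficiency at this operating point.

81.6 %

P_out = 31.2 kW = 31200 W
P_in = √3·V_L·I_L·cosφ = 1.732 × 230 × 128 × 0.75 = 38243 W
η = P_out / P_in = 31200 / 38243 = 0.816 = 81.6%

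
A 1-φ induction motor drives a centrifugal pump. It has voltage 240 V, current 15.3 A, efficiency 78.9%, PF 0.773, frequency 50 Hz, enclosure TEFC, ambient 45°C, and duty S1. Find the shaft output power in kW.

P_in = V·I·cosφ = 240 × 15.3 × 0.773 = 2838 W
P_out = η·P_in = 0.789 × 2838 = 2239 W

2.24 kW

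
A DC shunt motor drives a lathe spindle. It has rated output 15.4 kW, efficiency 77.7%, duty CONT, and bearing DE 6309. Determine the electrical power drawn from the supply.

19.8 kW

P_out = 15400 W
P_in = P_out/η = 15400/0.777 = 19820 W = 19.8 kW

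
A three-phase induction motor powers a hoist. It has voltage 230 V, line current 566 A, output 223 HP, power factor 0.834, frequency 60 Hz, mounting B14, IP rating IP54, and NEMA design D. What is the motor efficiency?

P_out = 223 × 746 = 166358 W
P_in = √3·V_L·I_L·cosφ = 1.732 × 230 × 566 × 0.834 = 188043 W
η = P_out / P_in = 166358 / 188043 = 0.885 = 88.5%

88.5 %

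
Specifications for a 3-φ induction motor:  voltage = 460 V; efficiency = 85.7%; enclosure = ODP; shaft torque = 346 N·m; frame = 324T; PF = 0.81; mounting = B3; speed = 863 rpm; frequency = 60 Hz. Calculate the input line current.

56.5 A

ω = 2π×863/60 = 90.37 rad/s; P_out = τω = 346 × 90.37 = 31268 W
P_in = P_out / η = 31268 / 0.857 = 36485 W
I_L = P_in / (√3·V_L·cosφ) = 36485 / (1.732 × 460 × 0.81) = 56.5 A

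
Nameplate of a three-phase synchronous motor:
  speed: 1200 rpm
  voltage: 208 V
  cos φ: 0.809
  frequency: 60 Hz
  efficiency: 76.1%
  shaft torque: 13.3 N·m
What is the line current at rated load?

ω = 2π×1200/60 = 125.7 rad/s; P_out = τω = 13.3 × 125.7 = 1672 W
P_in = P_out / η = 1672 / 0.761 = 2197 W
I_L = P_in / (√3·V_L·cosφ) = 2197 / (1.732 × 208 × 0.809) = 7.54 A

7.54 A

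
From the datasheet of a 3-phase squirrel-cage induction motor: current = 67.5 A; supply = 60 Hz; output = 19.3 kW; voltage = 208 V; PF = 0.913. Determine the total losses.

2900 W

P_in = √3·V·I·cosφ = 1.732×208×67.5×0.913 = 22202 W
P_out = 19300 W
Losses = P_in − P_out = 22202 − 19300 = 2902 W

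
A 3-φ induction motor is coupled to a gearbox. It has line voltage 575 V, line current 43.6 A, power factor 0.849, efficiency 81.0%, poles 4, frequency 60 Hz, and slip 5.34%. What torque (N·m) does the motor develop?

167 N·m

P_in = √3·V·I·cosφ = 1.732 × 575 × 43.6 × 0.849 = 36865 W
P_out = η·P_in = 0.81 × 36865 = 29861 W
n_s = 120×60/4 = 1800 rpm; n = 1800×(1−0.0534) = 1704 rpm
ω = 2π×1704/60 = 178.4 rad/s
τ = P_out/ω = 29861/178.4 = 167 N·m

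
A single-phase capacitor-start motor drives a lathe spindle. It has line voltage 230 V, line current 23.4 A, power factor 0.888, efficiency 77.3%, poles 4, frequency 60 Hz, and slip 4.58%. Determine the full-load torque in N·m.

20.5 N·m

P_in = V·I·cosφ = 230 × 23.4 × 0.888 = 4779 W
P_out = η·P_in = 0.773 × 4779 = 3694 W
n_s = 120×60/4 = 1800 rpm; n = 1800×(1−0.0458) = 1718 rpm
ω = 2π×1718/60 = 179.9 rad/s
τ = P_out/ω = 3694/179.9 = 20.5 N·m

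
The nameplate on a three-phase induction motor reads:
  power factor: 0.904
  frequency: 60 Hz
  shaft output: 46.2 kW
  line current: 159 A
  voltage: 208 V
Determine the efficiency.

P_out = 46.2 kW = 46200 W
P_in = √3·V_L·I_L·cosφ = 1.732 × 208 × 159 × 0.904 = 51782 W
η = P_out / P_in = 46200 / 51782 = 0.892 = 89.2%

89.2 %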